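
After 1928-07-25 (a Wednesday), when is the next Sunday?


Current: Wednesday
Target: Sunday
Days ahead: 4

Next Sunday: 1928-07-29


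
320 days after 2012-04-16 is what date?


Start: 2012-04-16, add 320 days
April 2012 has 30 days: 30 - 16 = 14 days to April 30 -> 306 left
May 2012 has 31 days -> 275 left
June 2012 has 30 days -> 245 left
July 2012 has 31 days -> 214 left
August 2012 has 31 days -> 183 left
September 2012 has 30 days -> 153 left
October 2012 has 31 days -> 122 left
November 2012 has 30 days -> 92 left
December 2012 has 31 days -> 61 left
January 2013 has 31 days -> 30 left
February 2013 has 28 days -> 2 left
March 2013: 2 <= 31 -> lands on March 2

Result: 2013-03-02


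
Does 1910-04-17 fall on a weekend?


Anchor: Jan 1, 1910. With p = 1910 - 1 = 1909: (p + p//4 - p//100 + p//400) mod 7 = (1909 + 477 - 19 + 4) mod 7 = 2371 mod 7 = 5 -> Saturday (Mon=0 ... Sun=6)
Day of year: 107; offset = 106
Weekday index = (5 + 106) mod 7 = 6 -> Sunday
Weekend days: Saturday, Sunday

Yes


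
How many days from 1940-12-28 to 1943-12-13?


From 1940-12-28 to 1943-12-13
1940-12-28: days before December = 31 + 29 + 31 + 30 + 31 + 30 + 31 + 31 + 30 + 31 + 30 = 335 (1940 is a leap year); day of year = 335 + 28 = 363
1943-12-13: days before December = 31 + 28 + 31 + 30 + 31 + 30 + 31 + 31 + 30 + 31 + 30 = 334 (1943 is not a leap year); day of year = 334 + 13 = 347
Rest of 1940: 366 - 363 = 3
Full years 1941 (365), 1942 (365): 730
Total = 3 + 730 + 347 = 1080

1080 days


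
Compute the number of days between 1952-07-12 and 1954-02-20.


From 1952-07-12 to 1954-02-20
1952-07-12: days before July = 31 + 29 + 31 + 30 + 31 + 30 = 182 (1952 is a leap year); day of year = 182 + 12 = 194
1954-02-20: days before February = 31; day of year = 31 + 20 = 51
Rest of 1952: 366 - 194 = 172
Full years 1953 (365): 365
Total = 172 + 365 + 51 = 588

588 days


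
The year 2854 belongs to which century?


Century = (year - 1) // 100 + 1
= (2854 - 1) // 100 + 1
= 2853 // 100 + 1
= 28 + 1

29th century


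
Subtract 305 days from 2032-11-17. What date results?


Start: 2032-11-17, subtract 305 days
Back 17 days from November 17 reaches October 31, 2032 -> 288 left
October 2032 has 31 days -> back to September 30, 2032 -> 257 left
September 2032 has 30 days -> back to August 31, 2032 -> 227 left
August 2032 has 31 days -> back to July 31, 2032 -> 196 left
July 2032 has 31 days -> back to June 30, 2032 -> 165 left
June 2032 has 30 days -> back to May 31, 2032 -> 135 left
May 2032 has 31 days -> back to April 30, 2032 -> 104 left
April 2032 has 30 days -> back to March 31, 2032 -> 74 left
March 2032 has 31 days -> back to February 29, 2032 -> 43 left
February 2032 has 29 days -> back to January 31, 2032 -> 14 left
January 2032: 31 - 14 = 17 -> lands on January 17

Result: 2032-01-17


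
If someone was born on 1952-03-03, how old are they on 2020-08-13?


Birth: 1952-03-03
Reference: 2020-08-13
Year difference: 2020 - 1952 = 68

68 years old


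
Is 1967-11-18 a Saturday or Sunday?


Anchor: Jan 1, 1967. With p = 1967 - 1 = 1966: (p + p//4 - p//100 + p//400) mod 7 = (1966 + 491 - 19 + 4) mod 7 = 2442 mod 7 = 6 -> Sunday (Mon=0 ... Sun=6)
Day of year: 322; offset = 321
Weekday index = (6 + 321) mod 7 = 5 -> Saturday
Weekend days: Saturday, Sunday

Yes


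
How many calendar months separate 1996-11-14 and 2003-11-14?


From November 1996 to November 2003
7 years * 12 = 84 months = 84

84 months


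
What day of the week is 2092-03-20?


Date: March 20, 2092
Anchor: Jan 1, 2092. With p = 2092 - 1 = 2091: (p + p//4 - p//100 + p//400) mod 7 = (2091 + 522 - 20 + 5) mod 7 = 2598 mod 7 = 1 -> Tuesday (Mon=0 ... Sun=6)
Days before March (Jan-Feb): 60; offset = 60 + 20 - 1 = 79
Weekday index = (1 + 79) mod 7 = 3

Day of the week: Thursday


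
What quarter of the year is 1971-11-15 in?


Month: November (month 11)
Q1: Jan-Mar, Q2: Apr-Jun, Q3: Jul-Sep, Q4: Oct-Dec

Q4


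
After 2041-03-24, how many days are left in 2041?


Day of year: 83 of 365
Remaining = 365 - 83

282 days


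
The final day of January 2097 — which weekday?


January 2097 has 31 days
Anchor: Jan 1, 2097. With p = 2097 - 1 = 2096: (p + p//4 - p//100 + p//400) mod 7 = (2096 + 524 - 20 + 5) mod 7 = 2605 mod 7 = 1 -> Tuesday (Mon=0 ... Sun=6)
January 1 is the anchor itself -> Tuesday
Last day offset: 31 - 1 = 30 days
Weekday index = (1 + 30) mod 7 = 3

Thursday, January 31


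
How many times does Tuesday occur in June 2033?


June 2033 has 30 days
Anchor: Jan 1, 2033. With p = 2033 - 1 = 2032: (p + p//4 - p//100 + p//400) mod 7 = (2032 + 508 - 20 + 5) mod 7 = 2525 mod 7 = 5 -> Saturday (Mon=0 ... Sun=6)
Days before June (Jan-May): 151; June 1 index = (5 + 151) mod 7 = 2 -> Wednesday
First Tuesday is June 7
Tuesdays: 7, 14, 21, 28

4 Tuesdays


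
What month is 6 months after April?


April is month 4
4 + 6 = 10

October


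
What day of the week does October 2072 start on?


Target: October 1, 2072
Anchor: Jan 1, 2072. With p = 2072 - 1 = 2071: (p + p//4 - p//100 + p//400) mod 7 = (2071 + 517 - 20 + 5) mod 7 = 2573 mod 7 = 4 -> Friday (Mon=0 ... Sun=6)
Days before October (Jan-Sep): 274 days
Weekday index = (4 + 274) mod 7 = 5

Saturday


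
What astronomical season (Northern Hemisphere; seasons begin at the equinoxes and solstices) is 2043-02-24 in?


Date: February 24
Astronomical Winter (approx.; exact equinox/solstice day varies by year): December 21 to March 19
February 24 falls within the Winter window

Winter


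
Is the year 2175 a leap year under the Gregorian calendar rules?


Gregorian leap year rule: divisible by 4, but not by 100, unless also by 400.
2175 is not divisible by 4 -> not a leap year

No


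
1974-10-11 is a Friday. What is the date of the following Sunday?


Current: Friday
Target: Sunday
Days ahead: 2

Next Sunday: 1974-10-13


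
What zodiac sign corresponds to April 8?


Date: April 8
Conventional tropical zodiac dates: Aries from March 21 onward; Taurus starts April 20
April 8 falls within the Aries range

Aries


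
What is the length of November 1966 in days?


November 1966

30 days


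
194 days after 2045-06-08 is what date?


Start: 2045-06-08, add 194 days
June 2045 has 30 days: 30 - 8 = 22 days to June 30 -> 172 left
July 2045 has 31 days -> 141 left
August 2045 has 31 days -> 110 left
September 2045 has 30 days -> 80 left
October 2045 has 31 days -> 49 left
November 2045 has 30 days -> 19 left
December 2045: 19 <= 31 -> lands on December 19

Result: 2045-12-19


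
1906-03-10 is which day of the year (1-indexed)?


Date: March 10, 1906
Days in months 1 through 2: 59
Plus 10 days in March

Day of year: 69


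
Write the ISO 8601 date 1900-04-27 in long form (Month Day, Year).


ISO 1900-04-27 parses as year=1900, month=04, day=27
Month 4 -> April

April 27, 1900


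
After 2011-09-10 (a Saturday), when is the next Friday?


Current: Saturday
Target: Friday
Days ahead: 6

Next Friday: 2011-09-16


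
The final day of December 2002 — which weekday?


December 2002 has 31 days
Anchor: Jan 1, 2002. With p = 2002 - 1 = 2001: (p + p//4 - p//100 + p//400) mod 7 = (2001 + 500 - 20 + 5) mod 7 = 2486 mod 7 = 1 -> Tuesday (Mon=0 ... Sun=6)
Days before December (Jan-Nov): 334; December 1 index = (1 + 334) mod 7 = 6 -> Sunday
Last day offset: 31 - 1 = 30 days
Weekday index = (6 + 30) mod 7 = 1

Tuesday, December 31


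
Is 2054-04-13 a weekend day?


Anchor: Jan 1, 2054. With p = 2054 - 1 = 2053: (p + p//4 - p//100 + p//400) mod 7 = (2053 + 513 - 20 + 5) mod 7 = 2551 mod 7 = 3 -> Thursday (Mon=0 ... Sun=6)
Day of year: 103; offset = 102
Weekday index = (3 + 102) mod 7 = 0 -> Monday
Weekend days: Saturday, Sunday

No


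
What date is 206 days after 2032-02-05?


Start: 2032-02-05, add 206 days
February 2032 has 29 days: 29 - 5 = 24 days to February 29 -> 182 left
March 2032 has 31 days -> 151 left
April 2032 has 30 days -> 121 left
May 2032 has 31 days -> 90 left
June 2032 has 30 days -> 60 left
July 2032 has 31 days -> 29 left
August 2032: 29 <= 31 -> lands on August 29

Result: 2032-08-29


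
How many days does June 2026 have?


June 2026

30 days


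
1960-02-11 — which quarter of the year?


Month: February (month 2)
Q1: Jan-Mar, Q2: Apr-Jun, Q3: Jul-Sep, Q4: Oct-Dec

Q1


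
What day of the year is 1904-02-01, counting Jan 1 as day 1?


Date: February 1, 1904
Days in months 1 through 1: 31
Plus 1 days in February

Day of year: 32


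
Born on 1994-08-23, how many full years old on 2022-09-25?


Birth: 1994-08-23
Reference: 2022-09-25
Year difference: 2022 - 1994 = 28

28 years old


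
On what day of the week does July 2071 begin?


Target: July 1, 2071
Anchor: Jan 1, 2071. With p = 2071 - 1 = 2070: (p + p//4 - p//100 + p//400) mod 7 = (2070 + 517 - 20 + 5) mod 7 = 2572 mod 7 = 3 -> Thursday (Mon=0 ... Sun=6)
Days before July (Jan-Jun): 181 days
Weekday index = (3 + 181) mod 7 = 2

Wednesday


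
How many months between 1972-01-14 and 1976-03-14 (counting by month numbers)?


From January 1972 to March 1976
4 years * 12 = 48 months, plus 2 months = 50

50 months


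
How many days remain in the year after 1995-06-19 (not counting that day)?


Day of year: 170 of 365
Remaining = 365 - 170

195 days


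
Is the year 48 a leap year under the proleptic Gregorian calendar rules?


Gregorian leap year rule: divisible by 4, but not by 100, unless also by 400.
48 is divisible by 4 but not 100 -> leap year

Yes


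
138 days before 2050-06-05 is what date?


Start: 2050-06-05, subtract 138 days
Back 5 days from June 5 reaches May 31, 2050 -> 133 left
May 2050 has 31 days -> back to April 30, 2050 -> 102 left
April 2050 has 30 days -> back to March 31, 2050 -> 72 left
March 2050 has 31 days -> back to February 28, 2050 -> 41 left
February 2050 has 28 days -> back to January 31, 2050 -> 13 left
January 2050: 31 - 13 = 18 -> lands on January 18

Result: 2050-01-18


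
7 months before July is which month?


July is month 7
7 - 7 = 0; wrap: 0 + 12 = 12

December


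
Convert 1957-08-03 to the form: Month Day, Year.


ISO 1957-08-03 parses as year=1957, month=08, day=03
Month 8 -> August

August 3, 1957


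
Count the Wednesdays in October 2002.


October 2002 has 31 days
Anchor: Jan 1, 2002. With p = 2002 - 1 = 2001: (p + p//4 - p//100 + p//400) mod 7 = (2001 + 500 - 20 + 5) mod 7 = 2486 mod 7 = 1 -> Tuesday (Mon=0 ... Sun=6)
Days before October (Jan-Sep): 273; October 1 index = (1 + 273) mod 7 = 1 -> Tuesday
First Wednesday is October 2
Wednesdays: 2, 9, 16, 23, 30

5 Wednesdays


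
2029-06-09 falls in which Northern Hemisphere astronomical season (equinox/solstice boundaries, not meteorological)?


Date: June 9
Astronomical Spring (approx.; exact equinox/solstice day varies by year): March 20 to June 20
June 9 falls within the Spring window

Spring


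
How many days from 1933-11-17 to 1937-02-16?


From 1933-11-17 to 1937-02-16
1933-11-17: days before November = 31 + 28 + 31 + 30 + 31 + 30 + 31 + 31 + 30 + 31 = 304 (1933 is not a leap year); day of year = 304 + 17 = 321
1937-02-16: days before February = 31; day of year = 31 + 16 = 47
Rest of 1933: 365 - 321 = 44
Full years 1934 (365), 1935 (365), 1936 (366): 1096
Total = 44 + 1096 + 47 = 1187

1187 days


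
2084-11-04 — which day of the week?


Date: November 4, 2084
Anchor: Jan 1, 2084. With p = 2084 - 1 = 2083: (p + p//4 - p//100 + p//400) mod 7 = (2083 + 520 - 20 + 5) mod 7 = 2588 mod 7 = 5 -> Saturday (Mon=0 ... Sun=6)
Days before November (Jan-Oct): 305; offset = 305 + 4 - 1 = 308
Weekday index = (5 + 308) mod 7 = 5

Day of the week: Saturday


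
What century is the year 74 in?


Century = (year - 1) // 100 + 1
= (74 - 1) // 100 + 1
= 73 // 100 + 1
= 0 + 1

1st century


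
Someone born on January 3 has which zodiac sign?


Date: January 3
Conventional tropical zodiac dates: Capricorn from December 22 onward; Aquarius starts January 20
January 3 falls within the Capricorn range

Capricorn


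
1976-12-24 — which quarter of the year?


Month: December (month 12)
Q1: Jan-Mar, Q2: Apr-Jun, Q3: Jul-Sep, Q4: Oct-Dec

Q4


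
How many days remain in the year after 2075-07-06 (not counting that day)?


Day of year: 187 of 365
Remaining = 365 - 187

178 days


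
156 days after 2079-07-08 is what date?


Start: 2079-07-08, add 156 days
July 2079 has 31 days: 31 - 8 = 23 days to July 31 -> 133 left
August 2079 has 31 days -> 102 left
September 2079 has 30 days -> 72 left
October 2079 has 31 days -> 41 left
November 2079 has 30 days -> 11 left
December 2079: 11 <= 31 -> lands on December 11

Result: 2079-12-11


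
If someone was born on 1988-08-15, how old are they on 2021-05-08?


Birth: 1988-08-15
Reference: 2021-05-08
Year difference: 2021 - 1988 = 33
Birthday not yet reached in 2021, subtract 1

32 years old


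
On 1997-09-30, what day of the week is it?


Date: September 30, 1997
Anchor: Jan 1, 1997. With p = 1997 - 1 = 1996: (p + p//4 - p//100 + p//400) mod 7 = (1996 + 499 - 19 + 4) mod 7 = 2480 mod 7 = 2 -> Wednesday (Mon=0 ... Sun=6)
Days before September (Jan-Aug): 243; offset = 243 + 30 - 1 = 272
Weekday index = (2 + 272) mod 7 = 1

Day of the week: Tuesday


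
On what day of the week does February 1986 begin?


Target: February 1, 1986
Anchor: Jan 1, 1986. With p = 1986 - 1 = 1985: (p + p//4 - p//100 + p//400) mod 7 = (1985 + 496 - 19 + 4) mod 7 = 2466 mod 7 = 2 -> Wednesday (Mon=0 ... Sun=6)
Days before February (Jan): 31 days
Weekday index = (2 + 31) mod 7 = 5

Saturday


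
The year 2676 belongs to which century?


Century = (year - 1) // 100 + 1
= (2676 - 1) // 100 + 1
= 2675 // 100 + 1
= 26 + 1

27th century


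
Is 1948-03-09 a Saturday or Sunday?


Anchor: Jan 1, 1948. With p = 1948 - 1 = 1947: (p + p//4 - p//100 + p//400) mod 7 = (1947 + 486 - 19 + 4) mod 7 = 2418 mod 7 = 3 -> Thursday (Mon=0 ... Sun=6)
Day of year: 69; offset = 68
Weekday index = (3 + 68) mod 7 = 1 -> Tuesday
Weekend days: Saturday, Sunday

No


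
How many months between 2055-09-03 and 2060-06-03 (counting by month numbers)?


From September 2055 to June 2060
5 years * 12 = 60 months, minus 3 months = 57

57 months


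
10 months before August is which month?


August is month 8
8 - 10 = -2; wrap: -2 + 12 = 10

October


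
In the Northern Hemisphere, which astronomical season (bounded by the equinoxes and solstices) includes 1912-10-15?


Date: October 15
Astronomical Autumn (approx.; exact equinox/solstice day varies by year): September 22 to December 20
October 15 falls within the Autumn window

Autumn


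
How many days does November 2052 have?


November 2052

30 days


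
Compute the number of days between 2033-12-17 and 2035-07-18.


From 2033-12-17 to 2035-07-18
2033-12-17: days before December = 31 + 28 + 31 + 30 + 31 + 30 + 31 + 31 + 30 + 31 + 30 = 334 (2033 is not a leap year); day of year = 334 + 17 = 351
2035-07-18: days before July = 31 + 28 + 31 + 30 + 31 + 30 = 181 (2035 is not a leap year); day of year = 181 + 18 = 199
Rest of 2033: 365 - 351 = 14
Full years 2034 (365): 365
Total = 14 + 365 + 199 = 578

578 days


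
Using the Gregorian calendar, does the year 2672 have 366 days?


Gregorian leap year rule: divisible by 4, but not by 100, unless also by 400.
2672 is divisible by 4 but not 100 -> leap year

Yes


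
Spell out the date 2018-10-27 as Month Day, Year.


ISO 2018-10-27 parses as year=2018, month=10, day=27
Month 10 -> October

October 27, 2018


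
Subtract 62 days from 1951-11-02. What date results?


Start: 1951-11-02, subtract 62 days
Back 2 days from November 2 reaches October 31, 1951 -> 60 left
October 1951 has 31 days -> back to September 30, 1951 -> 29 left
September 1951: 30 - 29 = 1 -> lands on September 1

Result: 1951-09-01


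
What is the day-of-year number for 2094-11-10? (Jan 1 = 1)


Date: November 10, 2094
Days in months 1 through 10: 304
Plus 10 days in November

Day of year: 314


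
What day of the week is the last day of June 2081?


June 2081 has 30 days
Anchor: Jan 1, 2081. With p = 2081 - 1 = 2080: (p + p//4 - p//100 + p//400) mod 7 = (2080 + 520 - 20 + 5) mod 7 = 2585 mod 7 = 2 -> Wednesday (Mon=0 ... Sun=6)
Days before June (Jan-May): 151; June 1 index = (2 + 151) mod 7 = 6 -> Sunday
Last day offset: 30 - 1 = 29 days
Weekday index = (6 + 29) mod 7 = 0

Monday, June 30


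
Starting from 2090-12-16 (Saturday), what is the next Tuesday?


Current: Saturday
Target: Tuesday
Days ahead: 3

Next Tuesday: 2090-12-19


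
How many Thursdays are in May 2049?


May 2049 has 31 days
Anchor: Jan 1, 2049. With p = 2049 - 1 = 2048: (p + p//4 - p//100 + p//400) mod 7 = (2048 + 512 - 20 + 5) mod 7 = 2545 mod 7 = 4 -> Friday (Mon=0 ... Sun=6)
Days before May (Jan-Apr): 120; May 1 index = (4 + 120) mod 7 = 5 -> Saturday
First Thursday is May 6
Thursdays: 6, 13, 20, 27

4 Thursdays


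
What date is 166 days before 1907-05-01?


Start: 1907-05-01, subtract 166 days
Back 1 day from May 1 reaches April 30, 1907 -> 165 left
April 1907 has 30 days -> back to March 31, 1907 -> 135 left
March 1907 has 31 days -> back to February 28, 1907 -> 104 left
February 1907 has 28 days -> back to January 31, 1907 -> 76 left
January 1907 has 31 days -> back to December 31, 1906 -> 45 left
December 1906 has 31 days -> back to November 30, 1906 -> 14 left
November 1906: 30 - 14 = 16 -> lands on November 16

Result: 1906-11-16


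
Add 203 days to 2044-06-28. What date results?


Start: 2044-06-28, add 203 days
June 2044 has 30 days: 30 - 28 = 2 days to June 30 -> 201 left
July 2044 has 31 days -> 170 left
August 2044 has 31 days -> 139 left
September 2044 has 30 days -> 109 left
October 2044 has 31 days -> 78 left
November 2044 has 30 days -> 48 left
December 2044 has 31 days -> 17 left
January 2045: 17 <= 31 -> lands on January 17

Result: 2045-01-17


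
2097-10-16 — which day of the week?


Date: October 16, 2097
Anchor: Jan 1, 2097. With p = 2097 - 1 = 2096: (p + p//4 - p//100 + p//400) mod 7 = (2096 + 524 - 20 + 5) mod 7 = 2605 mod 7 = 1 -> Tuesday (Mon=0 ... Sun=6)
Days before October (Jan-Sep): 273; offset = 273 + 16 - 1 = 288
Weekday index = (1 + 288) mod 7 = 2

Day of the week: Wednesday


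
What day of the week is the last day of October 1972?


October 1972 has 31 days
Anchor: Jan 1, 1972. With p = 1972 - 1 = 1971: (p + p//4 - p//100 + p//400) mod 7 = (1971 + 492 - 19 + 4) mod 7 = 2448 mod 7 = 5 -> Saturday (Mon=0 ... Sun=6)
Days before October (Jan-Sep): 274; October 1 index = (5 + 274) mod 7 = 6 -> Sunday
Last day offset: 31 - 1 = 30 days
Weekday index = (6 + 30) mod 7 = 1

Tuesday, October 31


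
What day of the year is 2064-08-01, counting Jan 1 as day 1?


Date: August 1, 2064
Days in months 1 through 7: 213
Plus 1 days in August

Day of year: 214


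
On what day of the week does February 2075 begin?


Target: February 1, 2075
Anchor: Jan 1, 2075. With p = 2075 - 1 = 2074: (p + p//4 - p//100 + p//400) mod 7 = (2074 + 518 - 20 + 5) mod 7 = 2577 mod 7 = 1 -> Tuesday (Mon=0 ... Sun=6)
Days before February (Jan): 31 days
Weekday index = (1 + 31) mod 7 = 4

Friday


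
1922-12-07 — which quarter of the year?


Month: December (month 12)
Q1: Jan-Mar, Q2: Apr-Jun, Q3: Jul-Sep, Q4: Oct-Dec

Q4


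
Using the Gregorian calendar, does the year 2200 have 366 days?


Gregorian leap year rule: divisible by 4, but not by 100, unless also by 400.
2200 is divisible by 100 but not 400 -> not a leap year

No


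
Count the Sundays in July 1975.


July 1975 has 31 days
Anchor: Jan 1, 1975. With p = 1975 - 1 = 1974: (p + p//4 - p//100 + p//400) mod 7 = (1974 + 493 - 19 + 4) mod 7 = 2452 mod 7 = 2 -> Wednesday (Mon=0 ... Sun=6)
Days before July (Jan-Jun): 181; July 1 index = (2 + 181) mod 7 = 1 -> Tuesday
First Sunday is July 6
Sundays: 6, 13, 20, 27

4 Sundays


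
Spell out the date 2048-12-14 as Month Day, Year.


ISO 2048-12-14 parses as year=2048, month=12, day=14
Month 12 -> December

December 14, 2048


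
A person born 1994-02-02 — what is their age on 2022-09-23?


Birth: 1994-02-02
Reference: 2022-09-23
Year difference: 2022 - 1994 = 28

28 years old


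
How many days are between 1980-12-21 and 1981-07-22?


From 1980-12-21 to 1981-07-22
1980-12-21: days before December = 31 + 29 + 31 + 30 + 31 + 30 + 31 + 31 + 30 + 31 + 30 = 335 (1980 is a leap year); day of year = 335 + 21 = 356
1981-07-22: days before July = 31 + 28 + 31 + 30 + 31 + 30 = 181 (1981 is not a leap year); day of year = 181 + 22 = 203
Rest of 1980: 366 - 356 = 10
Total = 10 + 203 = 213

213 days


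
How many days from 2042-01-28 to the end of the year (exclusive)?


Day of year: 28 of 365
Remaining = 365 - 28

337 days


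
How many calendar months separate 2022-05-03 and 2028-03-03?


From May 2022 to March 2028
6 years * 12 = 72 months, minus 2 months = 70

70 months


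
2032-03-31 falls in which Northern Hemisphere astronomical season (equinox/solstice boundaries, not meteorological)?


Date: March 31
Astronomical Spring (approx.; exact equinox/solstice day varies by year): March 20 to June 20
March 31 falls within the Spring window

Spring


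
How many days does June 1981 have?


June 1981

30 days


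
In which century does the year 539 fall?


Century = (year - 1) // 100 + 1
= (539 - 1) // 100 + 1
= 538 // 100 + 1
= 5 + 1

6th century


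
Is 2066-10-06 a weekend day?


Anchor: Jan 1, 2066. With p = 2066 - 1 = 2065: (p + p//4 - p//100 + p//400) mod 7 = (2065 + 516 - 20 + 5) mod 7 = 2566 mod 7 = 4 -> Friday (Mon=0 ... Sun=6)
Day of year: 279; offset = 278
Weekday index = (4 + 278) mod 7 = 2 -> Wednesday
Weekend days: Saturday, Sunday

No


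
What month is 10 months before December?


December is month 12
12 - 10 = 2

February


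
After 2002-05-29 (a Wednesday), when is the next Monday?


Current: Wednesday
Target: Monday
Days ahead: 5

Next Monday: 2002-06-03


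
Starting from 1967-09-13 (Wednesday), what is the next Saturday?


Current: Wednesday
Target: Saturday
Days ahead: 3

Next Saturday: 1967-09-16


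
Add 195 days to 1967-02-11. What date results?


Start: 1967-02-11, add 195 days
February 1967 has 28 days: 28 - 11 = 17 days to February 28 -> 178 left
March 1967 has 31 days -> 147 left
April 1967 has 30 days -> 117 left
May 1967 has 31 days -> 86 left
June 1967 has 30 days -> 56 left
July 1967 has 31 days -> 25 left
August 1967: 25 <= 31 -> lands on August 25

Result: 1967-08-25


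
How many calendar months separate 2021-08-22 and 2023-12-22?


From August 2021 to December 2023
2 years * 12 = 24 months, plus 4 months = 28

28 months


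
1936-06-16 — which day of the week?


Date: June 16, 1936
Anchor: Jan 1, 1936. With p = 1936 - 1 = 1935: (p + p//4 - p//100 + p//400) mod 7 = (1935 + 483 - 19 + 4) mod 7 = 2403 mod 7 = 2 -> Wednesday (Mon=0 ... Sun=6)
Days before June (Jan-May): 152; offset = 152 + 16 - 1 = 167
Weekday index = (2 + 167) mod 7 = 1

Day of the week: Tuesday


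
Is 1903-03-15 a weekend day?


Anchor: Jan 1, 1903. With p = 1903 - 1 = 1902: (p + p//4 - p//100 + p//400) mod 7 = (1902 + 475 - 19 + 4) mod 7 = 2362 mod 7 = 3 -> Thursday (Mon=0 ... Sun=6)
Day of year: 74; offset = 73
Weekday index = (3 + 73) mod 7 = 6 -> Sunday
Weekend days: Saturday, Sunday

Yes


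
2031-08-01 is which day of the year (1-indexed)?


Date: August 1, 2031
Days in months 1 through 7: 212
Plus 1 days in August

Day of year: 213


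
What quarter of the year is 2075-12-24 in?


Month: December (month 12)
Q1: Jan-Mar, Q2: Apr-Jun, Q3: Jul-Sep, Q4: Oct-Dec

Q4


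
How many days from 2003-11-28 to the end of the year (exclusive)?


Day of year: 332 of 365
Remaining = 365 - 332

33 days


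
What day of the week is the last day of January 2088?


January 2088 has 31 days
Anchor: Jan 1, 2088. With p = 2088 - 1 = 2087: (p + p//4 - p//100 + p//400) mod 7 = (2087 + 521 - 20 + 5) mod 7 = 2593 mod 7 = 3 -> Thursday (Mon=0 ... Sun=6)
January 1 is the anchor itself -> Thursday
Last day offset: 31 - 1 = 30 days
Weekday index = (3 + 30) mod 7 = 5

Saturday, January 31


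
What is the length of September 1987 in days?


September 1987

30 days


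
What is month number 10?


Month 10 of 12

October


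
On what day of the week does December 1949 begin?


Target: December 1, 1949
Anchor: Jan 1, 1949. With p = 1949 - 1 = 1948: (p + p//4 - p//100 + p//400) mod 7 = (1948 + 487 - 19 + 4) mod 7 = 2420 mod 7 = 5 -> Saturday (Mon=0 ... Sun=6)
Days before December (Jan-Nov): 334 days
Weekday index = (5 + 334) mod 7 = 3

Thursday


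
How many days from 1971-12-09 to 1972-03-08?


From 1971-12-09 to 1972-03-08
1971-12-09: days before December = 31 + 28 + 31 + 30 + 31 + 30 + 31 + 31 + 30 + 31 + 30 = 334 (1971 is not a leap year); day of year = 334 + 9 = 343
1972-03-08: days before March = 31 + 29 = 60 (1972 is a leap year); day of year = 60 + 8 = 68
Rest of 1971: 365 - 343 = 22
Total = 22 + 68 = 90

90 days


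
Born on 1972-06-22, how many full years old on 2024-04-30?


Birth: 1972-06-22
Reference: 2024-04-30
Year difference: 2024 - 1972 = 52
Birthday not yet reached in 2024, subtract 1

51 years old


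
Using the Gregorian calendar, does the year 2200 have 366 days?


Gregorian leap year rule: divisible by 4, but not by 100, unless also by 400.
2200 is divisible by 100 but not 400 -> not a leap year

No


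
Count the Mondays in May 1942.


May 1942 has 31 days
Anchor: Jan 1, 1942. With p = 1942 - 1 = 1941: (p + p//4 - p//100 + p//400) mod 7 = (1941 + 485 - 19 + 4) mod 7 = 2411 mod 7 = 3 -> Thursday (Mon=0 ... Sun=6)
Days before May (Jan-Apr): 120; May 1 index = (3 + 120) mod 7 = 4 -> Friday
First Monday is May 4
Mondays: 4, 11, 18, 25

4 Mondays


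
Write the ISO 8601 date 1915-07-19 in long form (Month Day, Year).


ISO 1915-07-19 parses as year=1915, month=07, day=19
Month 7 -> July

July 19, 1915


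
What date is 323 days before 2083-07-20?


Start: 2083-07-20, subtract 323 days
Back 20 days from July 20 reaches June 30, 2083 -> 303 left
June 2083 has 30 days -> back to May 31, 2083 -> 273 left
May 2083 has 31 days -> back to April 30, 2083 -> 242 left
April 2083 has 30 days -> back to March 31, 2083 -> 212 left
March 2083 has 31 days -> back to February 28, 2083 -> 181 left
February 2083 has 28 days -> back to January 31, 2083 -> 153 left
January 2083 has 31 days -> back to December 31, 2082 -> 122 left
December 2082 has 31 days -> back to November 30, 2082 -> 91 left
November 2082 has 30 days -> back to October 31, 2082 -> 61 left
October 2082 has 31 days -> back to September 30, 2082 -> 30 left
September 2082 has 30 days -> back to August 31, 2082 -> 0 left
August 2082: 31 - 0 = 31 -> lands on August 31

Result: 2082-08-31


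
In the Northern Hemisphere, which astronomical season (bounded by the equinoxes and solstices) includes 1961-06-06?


Date: June 6
Astronomical Spring (approx.; exact equinox/solstice day varies by year): March 20 to June 20
June 6 falls within the Spring window

Spring


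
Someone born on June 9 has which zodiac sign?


Date: June 9
Conventional tropical zodiac dates: Gemini from May 21 onward; Cancer starts June 21
June 9 falls within the Gemini range

Gemini


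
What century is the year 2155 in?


Century = (year - 1) // 100 + 1
= (2155 - 1) // 100 + 1
= 2154 // 100 + 1
= 21 + 1

22nd century


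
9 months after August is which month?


August is month 8
8 + 9 = 17; wrap: 17 - 12 = 5

May


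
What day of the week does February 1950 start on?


Target: February 1, 1950
Anchor: Jan 1, 1950. With p = 1950 - 1 = 1949: (p + p//4 - p//100 + p//400) mod 7 = (1949 + 487 - 19 + 4) mod 7 = 2421 mod 7 = 6 -> Sunday (Mon=0 ... Sun=6)
Days before February (Jan): 31 days
Weekday index = (6 + 31) mod 7 = 2

Wednesday


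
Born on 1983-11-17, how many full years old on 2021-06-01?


Birth: 1983-11-17
Reference: 2021-06-01
Year difference: 2021 - 1983 = 38
Birthday not yet reached in 2021, subtract 1

37 years old


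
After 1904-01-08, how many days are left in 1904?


Day of year: 8 of 366
Remaining = 366 - 8

358 days


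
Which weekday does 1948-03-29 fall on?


Date: March 29, 1948
Anchor: Jan 1, 1948. With p = 1948 - 1 = 1947: (p + p//4 - p//100 + p//400) mod 7 = (1947 + 486 - 19 + 4) mod 7 = 2418 mod 7 = 3 -> Thursday (Mon=0 ... Sun=6)
Days before March (Jan-Feb): 60; offset = 60 + 29 - 1 = 88
Weekday index = (3 + 88) mod 7 = 0

Day of the week: Monday


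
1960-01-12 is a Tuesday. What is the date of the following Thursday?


Current: Tuesday
Target: Thursday
Days ahead: 2

Next Thursday: 1960-01-14


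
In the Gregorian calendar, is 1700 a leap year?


Gregorian leap year rule: divisible by 4, but not by 100, unless also by 400.
1700 is divisible by 100 but not 400 -> not a leap year

No


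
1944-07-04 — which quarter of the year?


Month: July (month 7)
Q1: Jan-Mar, Q2: Apr-Jun, Q3: Jul-Sep, Q4: Oct-Dec

Q3


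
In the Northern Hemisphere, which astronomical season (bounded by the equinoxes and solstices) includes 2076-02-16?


Date: February 16
Astronomical Winter (approx.; exact equinox/solstice day varies by year): December 21 to March 19
February 16 falls within the Winter window

Winter


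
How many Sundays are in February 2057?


February 2057 has 28 days
Anchor: Jan 1, 2057. With p = 2057 - 1 = 2056: (p + p//4 - p//100 + p//400) mod 7 = (2056 + 514 - 20 + 5) mod 7 = 2555 mod 7 = 0 -> Monday (Mon=0 ... Sun=6)
Days before February (Jan): 31; February 1 index = (0 + 31) mod 7 = 3 -> Thursday
First Sunday is February 4
Sundays: 4, 11, 18, 25

4 Sundays


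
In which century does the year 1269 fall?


Century = (year - 1) // 100 + 1
= (1269 - 1) // 100 + 1
= 1268 // 100 + 1
= 12 + 1

13th century


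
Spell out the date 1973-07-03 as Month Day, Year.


ISO 1973-07-03 parses as year=1973, month=07, day=03
Month 7 -> July

July 3, 1973


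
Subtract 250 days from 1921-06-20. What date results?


Start: 1921-06-20, subtract 250 days
Back 20 days from June 20 reaches May 31, 1921 -> 230 left
May 1921 has 31 days -> back to April 30, 1921 -> 199 left
April 1921 has 30 days -> back to March 31, 1921 -> 169 left
March 1921 has 31 days -> back to February 28, 1921 -> 138 left
February 1921 has 28 days -> back to January 31, 1921 -> 110 left
January 1921 has 31 days -> back to December 31, 1920 -> 79 left
December 1920 has 31 days -> back to November 30, 1920 -> 48 left
November 1920 has 30 days -> back to October 31, 1920 -> 18 left
October 1920: 31 - 18 = 13 -> lands on October 13

Result: 1920-10-13


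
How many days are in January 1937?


January 1937

31 days


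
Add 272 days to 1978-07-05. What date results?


Start: 1978-07-05, add 272 days
July 1978 has 31 days: 31 - 5 = 26 days to July 31 -> 246 left
August 1978 has 31 days -> 215 left
September 1978 has 30 days -> 185 left
October 1978 has 31 days -> 154 left
November 1978 has 30 days -> 124 left
December 1978 has 31 days -> 93 left
January 1979 has 31 days -> 62 left
February 1979 has 28 days -> 34 left
March 1979 has 31 days -> 3 left
April 1979: 3 <= 30 -> lands on April 3

Result: 1979-04-03


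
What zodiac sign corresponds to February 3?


Date: February 3
Conventional tropical zodiac dates: Aquarius from January 20 onward; Pisces starts February 19
February 3 falls within the Aquarius range

Aquarius


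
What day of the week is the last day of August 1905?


August 1905 has 31 days
Anchor: Jan 1, 1905. With p = 1905 - 1 = 1904: (p + p//4 - p//100 + p//400) mod 7 = (1904 + 476 - 19 + 4) mod 7 = 2365 mod 7 = 6 -> Sunday (Mon=0 ... Sun=6)
Days before August (Jan-Jul): 212; August 1 index = (6 + 212) mod 7 = 1 -> Tuesday
Last day offset: 31 - 1 = 30 days
Weekday index = (1 + 30) mod 7 = 3

Thursday, August 31


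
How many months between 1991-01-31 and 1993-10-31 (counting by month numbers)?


From January 1991 to October 1993
2 years * 12 = 24 months, plus 9 months = 33

33 months


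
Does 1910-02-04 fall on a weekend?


Anchor: Jan 1, 1910. With p = 1910 - 1 = 1909: (p + p//4 - p//100 + p//400) mod 7 = (1909 + 477 - 19 + 4) mod 7 = 2371 mod 7 = 5 -> Saturday (Mon=0 ... Sun=6)
Day of year: 35; offset = 34
Weekday index = (5 + 34) mod 7 = 4 -> Friday
Weekend days: Saturday, Sunday

No


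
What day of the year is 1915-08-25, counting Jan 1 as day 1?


Date: August 25, 1915
Days in months 1 through 7: 212
Plus 25 days in August

Day of year: 237


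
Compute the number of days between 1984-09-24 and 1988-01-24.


From 1984-09-24 to 1988-01-24
1984-09-24: days before September = 31 + 29 + 31 + 30 + 31 + 30 + 31 + 31 = 244 (1984 is a leap year); day of year = 244 + 24 = 268
1988-01-24: day of year = 24
Rest of 1984: 366 - 268 = 98
Full years 1985 (365), 1986 (365), 1987 (365): 1095
Total = 98 + 1095 + 24 = 1217

1217 days


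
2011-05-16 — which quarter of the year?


Month: May (month 5)
Q1: Jan-Mar, Q2: Apr-Jun, Q3: Jul-Sep, Q4: Oct-Dec

Q2


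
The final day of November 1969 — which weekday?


November 1969 has 30 days
Anchor: Jan 1, 1969. With p = 1969 - 1 = 1968: (p + p//4 - p//100 + p//400) mod 7 = (1968 + 492 - 19 + 4) mod 7 = 2445 mod 7 = 2 -> Wednesday (Mon=0 ... Sun=6)
Days before November (Jan-Oct): 304; November 1 index = (2 + 304) mod 7 = 5 -> Saturday
Last day offset: 30 - 1 = 29 days
Weekday index = (5 + 29) mod 7 = 6

Sunday, November 30


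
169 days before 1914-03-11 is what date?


Start: 1914-03-11, subtract 169 days
Back 11 days from March 11 reaches February 28, 1914 -> 158 left
February 1914 has 28 days -> back to January 31, 1914 -> 130 left
January 1914 has 31 days -> back to December 31, 1913 -> 99 left
December 1913 has 31 days -> back to November 30, 1913 -> 68 left
November 1913 has 30 days -> back to October 31, 1913 -> 38 left
October 1913 has 31 days -> back to September 30, 1913 -> 7 left
September 1913: 30 - 7 = 23 -> lands on September 23

Result: 1913-09-23


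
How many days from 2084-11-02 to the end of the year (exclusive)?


Day of year: 307 of 366
Remaining = 366 - 307

59 days


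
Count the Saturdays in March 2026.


March 2026 has 31 days
Anchor: Jan 1, 2026. With p = 2026 - 1 = 2025: (p + p//4 - p//100 + p//400) mod 7 = (2025 + 506 - 20 + 5) mod 7 = 2516 mod 7 = 3 -> Thursday (Mon=0 ... Sun=6)
Days before March (Jan-Feb): 59; March 1 index = (3 + 59) mod 7 = 6 -> Sunday
First Saturday is March 7
Saturdays: 7, 14, 21, 28

4 Saturdays


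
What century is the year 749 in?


Century = (year - 1) // 100 + 1
= (749 - 1) // 100 + 1
= 748 // 100 + 1
= 7 + 1

8th century


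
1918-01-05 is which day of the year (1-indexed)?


Date: January 5, 1918
No months before January
Plus 5 days in January

Day of year: 5


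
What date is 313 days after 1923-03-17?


Start: 1923-03-17, add 313 days
March 1923 has 31 days: 31 - 17 = 14 days to March 31 -> 299 left
April 1923 has 30 days -> 269 left
May 1923 has 31 days -> 238 left
June 1923 has 30 days -> 208 left
July 1923 has 31 days -> 177 left
August 1923 has 31 days -> 146 left
September 1923 has 30 days -> 116 left
October 1923 has 31 days -> 85 left
November 1923 has 30 days -> 55 left
December 1923 has 31 days -> 24 left
January 1924: 24 <= 31 -> lands on January 24

Result: 1924-01-24


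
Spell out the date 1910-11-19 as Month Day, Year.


ISO 1910-11-19 parses as year=1910, month=11, day=19
Month 11 -> November

November 19, 1910


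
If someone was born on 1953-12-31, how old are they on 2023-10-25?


Birth: 1953-12-31
Reference: 2023-10-25
Year difference: 2023 - 1953 = 70
Birthday not yet reached in 2023, subtract 1

69 years old


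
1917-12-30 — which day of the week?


Date: December 30, 1917
Anchor: Jan 1, 1917. With p = 1917 - 1 = 1916: (p + p//4 - p//100 + p//400) mod 7 = (1916 + 479 - 19 + 4) mod 7 = 2380 mod 7 = 0 -> Monday (Mon=0 ... Sun=6)
Days before December (Jan-Nov): 334; offset = 334 + 30 - 1 = 363
Weekday index = (0 + 363) mod 7 = 6

Day of the week: Sunday


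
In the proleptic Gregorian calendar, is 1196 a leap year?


Gregorian leap year rule: divisible by 4, but not by 100, unless also by 400.
1196 is divisible by 4 but not 100 -> leap year

Yes


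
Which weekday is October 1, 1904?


Target: October 1, 1904
Anchor: Jan 1, 1904. With p = 1904 - 1 = 1903: (p + p//4 - p//100 + p//400) mod 7 = (1903 + 475 - 19 + 4) mod 7 = 2363 mod 7 = 4 -> Friday (Mon=0 ... Sun=6)
Days before October (Jan-Sep): 274 days
Weekday index = (4 + 274) mod 7 = 5

Saturday


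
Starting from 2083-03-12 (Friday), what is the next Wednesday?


Current: Friday
Target: Wednesday
Days ahead: 5

Next Wednesday: 2083-03-17


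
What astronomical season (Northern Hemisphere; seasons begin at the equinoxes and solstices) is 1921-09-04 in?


Date: September 4
Astronomical Summer (approx.; exact equinox/solstice day varies by year): June 21 to September 21
September 4 falls within the Summer window

Summer


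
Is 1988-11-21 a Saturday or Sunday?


Anchor: Jan 1, 1988. With p = 1988 - 1 = 1987: (p + p//4 - p//100 + p//400) mod 7 = (1987 + 496 - 19 + 4) mod 7 = 2468 mod 7 = 4 -> Friday (Mon=0 ... Sun=6)
Day of year: 326; offset = 325
Weekday index = (4 + 325) mod 7 = 0 -> Monday
Weekend days: Saturday, Sunday

No


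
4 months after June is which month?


June is month 6
6 + 4 = 10

October


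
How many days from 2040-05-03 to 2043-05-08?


From 2040-05-03 to 2043-05-08
2040-05-03: days before May = 31 + 29 + 31 + 30 = 121 (2040 is a leap year); day of year = 121 + 3 = 124
2043-05-08: days before May = 31 + 28 + 31 + 30 = 120 (2043 is not a leap year); day of year = 120 + 8 = 128
Rest of 2040: 366 - 124 = 242
Full years 2041 (365), 2042 (365): 730
Total = 242 + 730 + 128 = 1100

1100 days


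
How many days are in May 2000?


May 2000

31 days


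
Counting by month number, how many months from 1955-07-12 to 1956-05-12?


From July 1955 to May 1956
1 year * 12 = 12 months, minus 2 months = 10

10 months


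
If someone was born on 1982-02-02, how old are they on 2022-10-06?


Birth: 1982-02-02
Reference: 2022-10-06
Year difference: 2022 - 1982 = 40

40 years old


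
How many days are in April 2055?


April 2055

30 days


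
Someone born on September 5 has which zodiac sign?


Date: September 5
Conventional tropical zodiac dates: Virgo from August 23 onward; Libra starts September 23
September 5 falls within the Virgo range

Virgo


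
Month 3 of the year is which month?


Month 3 of 12

March


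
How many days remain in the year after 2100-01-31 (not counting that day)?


Day of year: 31 of 365
Remaining = 365 - 31

334 days


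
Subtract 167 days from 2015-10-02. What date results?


Start: 2015-10-02, subtract 167 days
Back 2 days from October 2 reaches September 30, 2015 -> 165 left
September 2015 has 30 days -> back to August 31, 2015 -> 135 left
August 2015 has 31 days -> back to July 31, 2015 -> 104 left
July 2015 has 31 days -> back to June 30, 2015 -> 73 left
June 2015 has 30 days -> back to May 31, 2015 -> 43 left
May 2015 has 31 days -> back to April 30, 2015 -> 12 left
April 2015: 30 - 12 = 18 -> lands on April 18

Result: 2015-04-18


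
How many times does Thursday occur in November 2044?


November 2044 has 30 days
Anchor: Jan 1, 2044. With p = 2044 - 1 = 2043: (p + p//4 - p//100 + p//400) mod 7 = (2043 + 510 - 20 + 5) mod 7 = 2538 mod 7 = 4 -> Friday (Mon=0 ... Sun=6)
Days before November (Jan-Oct): 305; November 1 index = (4 + 305) mod 7 = 1 -> Tuesday
First Thursday is November 3
Thursdays: 3, 10, 17, 24

4 Thursdays
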